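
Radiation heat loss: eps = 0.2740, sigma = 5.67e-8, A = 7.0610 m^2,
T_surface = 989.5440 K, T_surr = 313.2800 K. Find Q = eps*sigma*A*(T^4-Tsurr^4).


T^4 = 9.5883e+11
Tsurr^4 = 9.6323e+09
Q = 0.2740 * 5.67e-8 * 7.0610 * 9.4920e+11 = 104125.0726 W

104125.0726 W


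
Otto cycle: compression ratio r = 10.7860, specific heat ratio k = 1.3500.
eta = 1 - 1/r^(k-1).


r^(k-1) = 2.2988
eta = 1 - 1/2.2988 = 0.5650 = 56.4990%

56.4990%


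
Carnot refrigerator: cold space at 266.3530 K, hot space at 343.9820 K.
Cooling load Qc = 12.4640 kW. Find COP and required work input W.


COP = 266.3530 / 77.6290 = 3.4311
W = 12.4640 / 3.4311 = 3.6327 kW

COP = 3.4311, W = 3.6327 kW


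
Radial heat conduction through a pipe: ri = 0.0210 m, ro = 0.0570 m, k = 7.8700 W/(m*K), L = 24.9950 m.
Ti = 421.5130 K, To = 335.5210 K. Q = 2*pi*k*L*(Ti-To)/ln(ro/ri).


dT = 85.9920 K
ln(ro/ri) = 0.9985
Q = 2*pi*7.8700*24.9950*85.9920 / 0.9985 = 106440.0777 W

106440.0777 W


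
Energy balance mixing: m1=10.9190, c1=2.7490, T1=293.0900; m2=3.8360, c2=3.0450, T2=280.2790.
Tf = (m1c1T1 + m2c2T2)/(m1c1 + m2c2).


num = 12071.3189
den = 41.6970
Tf = 289.5012 K

289.5012 K


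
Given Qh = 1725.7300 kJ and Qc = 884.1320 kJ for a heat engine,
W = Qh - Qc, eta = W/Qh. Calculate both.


W = 1725.7300 - 884.1320 = 841.5980 kJ
eta = 841.5980 / 1725.7300 = 0.4877 = 48.7677%

W = 841.5980 kJ, eta = 48.7677%


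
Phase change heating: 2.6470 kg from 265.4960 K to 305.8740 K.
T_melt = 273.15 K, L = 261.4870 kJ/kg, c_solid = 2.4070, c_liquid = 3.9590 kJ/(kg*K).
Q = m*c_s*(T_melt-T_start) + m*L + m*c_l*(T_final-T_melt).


Q1 (sensible, solid) = 2.6470 * 2.4070 * 7.6540 = 48.7662 kJ
Q2 (latent) = 2.6470 * 261.4870 = 692.1561 kJ
Q3 (sensible, liquid) = 2.6470 * 3.9590 * 32.7240 = 342.9303 kJ
Q_total = 1083.8525 kJ

1083.8525 kJ


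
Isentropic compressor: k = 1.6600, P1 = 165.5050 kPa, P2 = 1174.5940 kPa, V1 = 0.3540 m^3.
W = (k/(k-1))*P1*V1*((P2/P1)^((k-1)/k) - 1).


(k-1)/k = 0.3976
(P2/P1)^exp = 2.1796
W = 2.5152 * 165.5050 * 0.3540 * (2.1796 - 1) = 173.8277 kJ

173.8277 kJ


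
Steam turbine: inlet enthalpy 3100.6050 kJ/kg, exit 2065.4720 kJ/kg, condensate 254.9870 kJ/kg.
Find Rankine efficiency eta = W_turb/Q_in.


W = 1035.1330 kJ/kg
Q_in = 2845.6180 kJ/kg
eta = 0.3638 = 36.3764%

eta = 36.3764%


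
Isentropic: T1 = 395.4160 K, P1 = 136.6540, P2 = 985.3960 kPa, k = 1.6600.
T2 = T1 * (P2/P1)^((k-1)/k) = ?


(k-1)/k = 0.3976
(P2/P1)^exp = 2.1935
T2 = 395.4160 * 2.1935 = 867.3256 K

867.3256 K


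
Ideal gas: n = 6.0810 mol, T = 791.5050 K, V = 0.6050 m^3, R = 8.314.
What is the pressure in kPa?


P = nRT/V = 6.0810 * 8.314 * 791.5050 / 0.6050
= 40016.4618 / 0.6050 = 66142.9121 Pa = 66.1429 kPa

66.1429 kPa


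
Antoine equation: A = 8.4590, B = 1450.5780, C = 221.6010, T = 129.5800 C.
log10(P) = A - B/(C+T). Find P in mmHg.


C+T = 351.1810
B/(C+T) = 4.1306
log10(P) = 8.4590 - 4.1306 = 4.3284
P = 10^4.3284 = 21302.4304 mmHg

21302.4304 mmHg


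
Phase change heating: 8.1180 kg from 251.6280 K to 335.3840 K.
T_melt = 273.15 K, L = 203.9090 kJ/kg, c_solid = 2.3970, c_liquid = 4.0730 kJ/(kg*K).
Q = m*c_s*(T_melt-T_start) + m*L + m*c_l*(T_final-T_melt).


Q1 (sensible, solid) = 8.1180 * 2.3970 * 21.5220 = 418.7933 kJ
Q2 (latent) = 8.1180 * 203.9090 = 1655.3333 kJ
Q3 (sensible, liquid) = 8.1180 * 4.0730 * 62.2340 = 2057.7432 kJ
Q_total = 4131.8697 kJ

4131.8697 kJ


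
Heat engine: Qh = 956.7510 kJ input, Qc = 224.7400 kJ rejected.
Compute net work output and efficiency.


W = 956.7510 - 224.7400 = 732.0110 kJ
eta = 732.0110 / 956.7510 = 0.7651 = 76.5101%

W = 732.0110 kJ, eta = 76.5101%


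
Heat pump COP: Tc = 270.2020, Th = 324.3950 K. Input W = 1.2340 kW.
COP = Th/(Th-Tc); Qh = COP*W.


COP = 324.3950 / 54.1930 = 5.9859
Qh = 5.9859 * 1.2340 = 7.3866 kW

COP = 5.9859, Qh = 7.3866 kW


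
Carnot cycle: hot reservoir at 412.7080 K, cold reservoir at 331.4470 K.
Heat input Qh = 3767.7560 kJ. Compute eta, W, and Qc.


eta = 1 - 331.4470/412.7080 = 0.1969
W = 0.1969 * 3767.7560 = 741.8602 kJ
Qc = 3767.7560 - 741.8602 = 3025.8958 kJ

eta = 19.6897%, W = 741.8602 kJ, Qc = 3025.8958 kJ


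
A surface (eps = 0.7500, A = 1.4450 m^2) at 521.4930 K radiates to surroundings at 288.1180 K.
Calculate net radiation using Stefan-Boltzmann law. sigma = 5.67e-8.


T^4 = 7.3959e+10
Tsurr^4 = 6.8910e+09
Q = 0.7500 * 5.67e-8 * 1.4450 * 6.7069e+10 = 4121.2674 W

4121.2674 W


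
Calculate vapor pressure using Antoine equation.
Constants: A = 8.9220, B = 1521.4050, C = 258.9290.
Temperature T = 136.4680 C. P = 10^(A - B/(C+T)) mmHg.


C+T = 395.3970
B/(C+T) = 3.8478
log10(P) = 8.9220 - 3.8478 = 5.0742
P = 10^5.0742 = 118633.9650 mmHg

118633.9650 mmHg


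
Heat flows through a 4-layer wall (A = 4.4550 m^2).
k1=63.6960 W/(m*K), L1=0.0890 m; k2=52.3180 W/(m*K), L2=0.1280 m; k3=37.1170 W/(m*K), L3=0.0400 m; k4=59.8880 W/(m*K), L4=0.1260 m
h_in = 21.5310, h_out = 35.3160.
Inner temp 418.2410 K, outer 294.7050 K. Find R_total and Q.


R_conv_in = 1/(21.5310*4.4550) = 0.0104
R_1 = 0.0890/(63.6960*4.4550) = 0.0003
R_2 = 0.1280/(52.3180*4.4550) = 0.0005
R_3 = 0.0400/(37.1170*4.4550) = 0.0002
R_4 = 0.1260/(59.8880*4.4550) = 0.0005
R_conv_out = 1/(35.3160*4.4550) = 0.0064
R_total = 0.0184 K/W
Q = 123.5360 / 0.0184 = 6729.1920 W

R_total = 0.0184 K/W, Q = 6729.1920 W


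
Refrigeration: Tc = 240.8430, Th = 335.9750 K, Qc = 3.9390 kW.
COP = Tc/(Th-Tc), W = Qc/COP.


COP = 240.8430 / 95.1320 = 2.5317
W = 3.9390 / 2.5317 = 1.5559 kW

COP = 2.5317, W = 1.5559 kW


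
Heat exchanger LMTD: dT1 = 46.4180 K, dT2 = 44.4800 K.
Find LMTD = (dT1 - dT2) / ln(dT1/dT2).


dT1/dT2 = 1.0436
ln(dT1/dT2) = 0.0426
LMTD = 1.9380 / 0.0426 = 45.4421 K

45.4421 K


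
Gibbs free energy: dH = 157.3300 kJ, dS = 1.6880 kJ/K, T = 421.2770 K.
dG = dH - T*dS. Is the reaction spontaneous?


T*dS = 421.2770 * 1.6880 = 711.1156 kJ
dG = 157.3300 - 711.1156 = -553.7856 kJ (spontaneous)

dG = -553.7856 kJ, spontaneous


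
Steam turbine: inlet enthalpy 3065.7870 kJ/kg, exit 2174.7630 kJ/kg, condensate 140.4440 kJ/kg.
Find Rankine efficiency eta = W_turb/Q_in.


W = 891.0240 kJ/kg
Q_in = 2925.3430 kJ/kg
eta = 0.3046 = 30.4588%

eta = 30.4588%


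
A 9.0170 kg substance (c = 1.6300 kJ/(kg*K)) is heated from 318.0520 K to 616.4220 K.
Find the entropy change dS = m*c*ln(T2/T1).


T2/T1 = 1.9381
ln(T2/T1) = 0.6617
dS = 9.0170 * 1.6300 * 0.6617 = 9.7257 kJ/K

9.7257 kJ/K


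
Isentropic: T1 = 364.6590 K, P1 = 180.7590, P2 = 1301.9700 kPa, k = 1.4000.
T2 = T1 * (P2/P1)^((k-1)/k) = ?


(k-1)/k = 0.2857
(P2/P1)^exp = 1.7579
T2 = 364.6590 * 1.7579 = 641.0431 K

641.0431 K


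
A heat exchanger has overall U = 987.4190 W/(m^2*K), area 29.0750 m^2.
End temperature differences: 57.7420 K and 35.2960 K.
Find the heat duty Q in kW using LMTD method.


LMTD = 45.6020 K
Q = 987.4190 * 29.0750 * 45.6020 = 1309197.5034 W = 1309.1975 kW

1309.1975 kW


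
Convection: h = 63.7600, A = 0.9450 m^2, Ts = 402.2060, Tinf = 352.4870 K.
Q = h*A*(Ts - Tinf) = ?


dT = 49.7190 K
Q = 63.7600 * 0.9450 * 49.7190 = 2995.7289 W

2995.7289 W


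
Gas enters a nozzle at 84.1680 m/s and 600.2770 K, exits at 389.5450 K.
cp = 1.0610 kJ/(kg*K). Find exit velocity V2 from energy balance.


dT = 210.7320 K
2*cp*1000*dT = 447173.3040
V1^2 = 7084.2522
V2 = sqrt(454257.5562) = 673.9863 m/s

673.9863 m/s


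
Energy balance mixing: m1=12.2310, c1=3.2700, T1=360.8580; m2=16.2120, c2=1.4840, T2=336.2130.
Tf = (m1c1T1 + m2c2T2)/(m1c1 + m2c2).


num = 22521.4660
den = 64.0540
Tf = 351.6014 K

351.6014 K


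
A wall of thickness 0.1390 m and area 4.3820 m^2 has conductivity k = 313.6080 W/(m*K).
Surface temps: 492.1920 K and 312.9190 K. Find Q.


dT = 179.2730 K
Q = 313.6080 * 4.3820 * 179.2730 / 0.1390 = 1772391.2279 W

1772391.2279 W


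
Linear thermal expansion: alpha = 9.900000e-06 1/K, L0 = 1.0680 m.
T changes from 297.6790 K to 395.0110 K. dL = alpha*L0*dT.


dT = 97.3320 K
dL = 9.900000e-06 * 1.0680 * 97.3320 = 0.001029 m
L_final = 1.069029 m

dL = 0.001029 m


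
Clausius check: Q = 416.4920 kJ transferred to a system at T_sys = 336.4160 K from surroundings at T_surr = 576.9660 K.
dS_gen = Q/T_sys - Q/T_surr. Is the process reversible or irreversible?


dS_sys = 416.4920/336.4160 = 1.2380 kJ/K
dS_surr = -416.4920/576.9660 = -0.7219 kJ/K
dS_gen = 1.2380 - 0.7219 = 0.5162 kJ/K (irreversible)

dS_gen = 0.5162 kJ/K, irreversible


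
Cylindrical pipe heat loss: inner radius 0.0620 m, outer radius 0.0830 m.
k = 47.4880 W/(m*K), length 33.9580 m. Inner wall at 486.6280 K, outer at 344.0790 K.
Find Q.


dT = 142.5490 K
ln(ro/ri) = 0.2917
Q = 2*pi*47.4880*33.9580*142.5490 / 0.2917 = 4951358.0514 W

4951358.0514 W


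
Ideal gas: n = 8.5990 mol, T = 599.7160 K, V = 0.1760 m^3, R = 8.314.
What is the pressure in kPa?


P = nRT/V = 8.5990 * 8.314 * 599.7160 / 0.1760
= 42874.9478 / 0.1760 = 243607.6582 Pa = 243.6077 kPa

243.6077 kPa


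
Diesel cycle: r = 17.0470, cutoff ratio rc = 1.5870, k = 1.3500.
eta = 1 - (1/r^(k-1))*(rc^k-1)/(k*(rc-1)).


r^(k-1) = 2.6982
rc^k = 1.8654
eta = 0.5953 = 59.5254%

59.5254%


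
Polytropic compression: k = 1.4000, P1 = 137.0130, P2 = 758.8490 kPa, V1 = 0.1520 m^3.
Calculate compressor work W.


(k-1)/k = 0.2857
(P2/P1)^exp = 1.6308
W = 3.5000 * 137.0130 * 0.1520 * (1.6308 - 1) = 45.9789 kJ

45.9789 kJ


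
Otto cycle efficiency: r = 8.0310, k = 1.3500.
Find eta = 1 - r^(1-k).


r^(k-1) = 2.0733
eta = 1 - 1/2.0733 = 0.5177 = 51.7685%

51.7685%


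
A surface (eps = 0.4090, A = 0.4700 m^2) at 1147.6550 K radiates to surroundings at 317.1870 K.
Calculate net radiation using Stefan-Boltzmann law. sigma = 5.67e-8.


T^4 = 1.7348e+12
Tsurr^4 = 1.0122e+10
Q = 0.4090 * 5.67e-8 * 0.4700 * 1.7247e+12 = 18797.8531 W

18797.8531 W


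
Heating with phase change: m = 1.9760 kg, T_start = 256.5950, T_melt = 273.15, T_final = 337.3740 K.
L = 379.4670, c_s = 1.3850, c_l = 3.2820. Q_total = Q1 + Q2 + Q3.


Q1 (sensible, solid) = 1.9760 * 1.3850 * 16.5550 = 45.3071 kJ
Q2 (latent) = 1.9760 * 379.4670 = 749.8268 kJ
Q3 (sensible, liquid) = 1.9760 * 3.2820 * 64.2240 = 416.5075 kJ
Q_total = 1211.6414 kJ

1211.6414 kJ


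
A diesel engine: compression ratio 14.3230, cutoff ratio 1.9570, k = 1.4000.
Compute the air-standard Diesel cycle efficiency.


r^(k-1) = 2.9001
rc^k = 2.5599
eta = 0.5985 = 59.8533%

59.8533%


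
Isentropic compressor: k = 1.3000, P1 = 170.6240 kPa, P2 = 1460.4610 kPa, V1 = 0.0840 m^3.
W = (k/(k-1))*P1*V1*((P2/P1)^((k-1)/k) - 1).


(k-1)/k = 0.2308
(P2/P1)^exp = 1.6413
W = 4.3333 * 170.6240 * 0.0840 * (1.6413 - 1) = 39.8276 kJ

39.8276 kJ


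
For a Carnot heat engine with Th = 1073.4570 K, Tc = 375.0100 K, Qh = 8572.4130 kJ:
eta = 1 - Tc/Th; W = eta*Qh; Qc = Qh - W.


eta = 1 - 375.0100/1073.4570 = 0.6507
W = 0.6507 * 8572.4130 = 5577.6581 kJ
Qc = 8572.4130 - 5577.6581 = 2994.7549 kJ

eta = 65.0652%, W = 5577.6581 kJ, Qc = 2994.7549 kJ


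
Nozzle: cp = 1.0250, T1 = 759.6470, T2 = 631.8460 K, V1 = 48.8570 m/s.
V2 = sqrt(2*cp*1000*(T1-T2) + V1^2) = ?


dT = 127.8010 K
2*cp*1000*dT = 261992.0500
V1^2 = 2387.0064
V2 = sqrt(264379.0564) = 514.1780 m/s

514.1780 m/s


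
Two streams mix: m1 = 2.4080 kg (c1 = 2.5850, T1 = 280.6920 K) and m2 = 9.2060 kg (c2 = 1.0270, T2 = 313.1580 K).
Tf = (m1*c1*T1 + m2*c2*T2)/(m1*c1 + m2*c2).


num = 4707.9896
den = 15.6792
Tf = 300.2690 K

300.2690 K


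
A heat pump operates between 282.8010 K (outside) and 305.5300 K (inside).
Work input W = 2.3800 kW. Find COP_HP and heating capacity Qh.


COP = 305.5300 / 22.7290 = 13.4423
Qh = 13.4423 * 2.3800 = 31.9927 kW

COP = 13.4423, Qh = 31.9927 kW


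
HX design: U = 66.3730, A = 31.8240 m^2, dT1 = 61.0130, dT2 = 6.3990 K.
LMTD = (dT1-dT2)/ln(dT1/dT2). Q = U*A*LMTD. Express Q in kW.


LMTD = 24.2197 K
Q = 66.3730 * 31.8240 * 24.2197 = 51158.0759 W = 51.1581 kW

51.1581 kW


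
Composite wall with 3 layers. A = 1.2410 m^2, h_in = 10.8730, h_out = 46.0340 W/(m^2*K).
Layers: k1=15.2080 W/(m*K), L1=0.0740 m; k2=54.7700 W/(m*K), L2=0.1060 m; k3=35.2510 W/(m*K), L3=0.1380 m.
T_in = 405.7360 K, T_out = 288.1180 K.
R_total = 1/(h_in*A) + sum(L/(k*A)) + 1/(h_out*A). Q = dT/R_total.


R_conv_in = 1/(10.8730*1.2410) = 0.0741
R_1 = 0.0740/(15.2080*1.2410) = 0.0039
R_2 = 0.1060/(54.7700*1.2410) = 0.0016
R_3 = 0.1380/(35.2510*1.2410) = 0.0032
R_conv_out = 1/(46.0340*1.2410) = 0.0175
R_total = 0.1002 K/W
Q = 117.6180 / 0.1002 = 1173.2491 W

R_total = 0.1002 K/W, Q = 1173.2491 W


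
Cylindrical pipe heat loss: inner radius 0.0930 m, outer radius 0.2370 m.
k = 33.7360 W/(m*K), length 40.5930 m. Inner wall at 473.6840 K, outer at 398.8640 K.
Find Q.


dT = 74.8200 K
ln(ro/ri) = 0.9355
Q = 2*pi*33.7360*40.5930*74.8200 / 0.9355 = 688203.3562 W

688203.3562 W


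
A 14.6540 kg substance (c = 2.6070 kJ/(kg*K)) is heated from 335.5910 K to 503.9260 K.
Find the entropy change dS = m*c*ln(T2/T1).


T2/T1 = 1.5016
ln(T2/T1) = 0.4065
dS = 14.6540 * 2.6070 * 0.4065 = 15.5309 kJ/K

15.5309 kJ/K


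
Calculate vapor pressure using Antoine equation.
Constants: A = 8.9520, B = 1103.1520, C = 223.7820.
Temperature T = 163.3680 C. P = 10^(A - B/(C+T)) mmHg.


C+T = 387.1500
B/(C+T) = 2.8494
log10(P) = 8.9520 - 2.8494 = 6.1026
P = 10^6.1026 = 1266433.7085 mmHg

1266433.7085 mmHg


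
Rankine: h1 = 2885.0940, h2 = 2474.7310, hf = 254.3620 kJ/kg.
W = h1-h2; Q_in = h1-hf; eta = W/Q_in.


W = 410.3630 kJ/kg
Q_in = 2630.7320 kJ/kg
eta = 0.1560 = 15.5988%

eta = 15.5988%


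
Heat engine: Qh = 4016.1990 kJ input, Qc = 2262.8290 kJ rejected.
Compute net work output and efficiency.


W = 4016.1990 - 2262.8290 = 1753.3700 kJ
eta = 1753.3700 / 4016.1990 = 0.4366 = 43.6574%

W = 1753.3700 kJ, eta = 43.6574%


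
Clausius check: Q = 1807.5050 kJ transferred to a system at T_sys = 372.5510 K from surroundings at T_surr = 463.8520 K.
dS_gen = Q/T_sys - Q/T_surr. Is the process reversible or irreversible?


dS_sys = 1807.5050/372.5510 = 4.8517 kJ/K
dS_surr = -1807.5050/463.8520 = -3.8967 kJ/K
dS_gen = 4.8517 - 3.8967 = 0.9550 kJ/K (irreversible)

dS_gen = 0.9550 kJ/K, irreversible


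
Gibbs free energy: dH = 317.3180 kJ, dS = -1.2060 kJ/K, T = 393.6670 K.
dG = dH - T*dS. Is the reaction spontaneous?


T*dS = 393.6670 * -1.2060 = -474.7624 kJ
dG = 317.3180 + 474.7624 = 792.0804 kJ (non-spontaneous)

dG = 792.0804 kJ, non-spontaneous


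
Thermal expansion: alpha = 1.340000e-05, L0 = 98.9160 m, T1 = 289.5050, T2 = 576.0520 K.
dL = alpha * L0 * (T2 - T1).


dT = 286.5470 K
dL = 1.340000e-05 * 98.9160 * 286.5470 = 0.379811 m
L_final = 99.295811 m

dL = 0.379811 m


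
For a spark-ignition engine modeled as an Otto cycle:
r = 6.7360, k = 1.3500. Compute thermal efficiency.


r^(k-1) = 1.9496
eta = 1 - 1/1.9496 = 0.4871 = 48.7069%

48.7069%


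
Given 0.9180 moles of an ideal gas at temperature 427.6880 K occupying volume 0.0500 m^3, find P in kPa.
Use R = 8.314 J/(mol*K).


P = nRT/V = 0.9180 * 8.314 * 427.6880 / 0.0500
= 3264.2226 / 0.0500 = 65284.4519 Pa = 65.2845 kPa

65.2845 kPa


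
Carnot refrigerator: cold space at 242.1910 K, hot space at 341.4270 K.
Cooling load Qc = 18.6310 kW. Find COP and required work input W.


COP = 242.1910 / 99.2360 = 2.4406
W = 18.6310 / 2.4406 = 7.6339 kW

COP = 2.4406, W = 7.6339 kW


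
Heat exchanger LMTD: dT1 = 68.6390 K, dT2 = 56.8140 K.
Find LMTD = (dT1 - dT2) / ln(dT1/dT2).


dT1/dT2 = 1.2081
ln(dT1/dT2) = 0.1891
LMTD = 11.8250 / 0.1891 = 62.5403 K

62.5403 K


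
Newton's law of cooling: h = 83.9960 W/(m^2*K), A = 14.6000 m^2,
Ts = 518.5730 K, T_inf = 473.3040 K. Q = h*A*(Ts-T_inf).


dT = 45.2690 K
Q = 83.9960 * 14.6000 * 45.2690 = 55515.2579 W

55515.2579 W


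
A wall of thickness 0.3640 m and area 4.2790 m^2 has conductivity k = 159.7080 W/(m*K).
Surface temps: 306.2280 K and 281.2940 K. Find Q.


dT = 24.9340 K
Q = 159.7080 * 4.2790 * 24.9340 / 0.3640 = 46812.2514 W

46812.2514 W


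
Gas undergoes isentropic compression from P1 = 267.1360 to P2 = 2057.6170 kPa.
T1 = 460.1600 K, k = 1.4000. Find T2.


(k-1)/k = 0.2857
(P2/P1)^exp = 1.7919
T2 = 460.1600 * 1.7919 = 824.5791 K

824.5791 K


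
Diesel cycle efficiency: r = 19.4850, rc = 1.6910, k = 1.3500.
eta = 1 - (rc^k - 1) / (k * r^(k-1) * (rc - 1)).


r^(k-1) = 2.8275
rc^k = 2.0323
eta = 0.6086 = 60.8609%

60.8609%


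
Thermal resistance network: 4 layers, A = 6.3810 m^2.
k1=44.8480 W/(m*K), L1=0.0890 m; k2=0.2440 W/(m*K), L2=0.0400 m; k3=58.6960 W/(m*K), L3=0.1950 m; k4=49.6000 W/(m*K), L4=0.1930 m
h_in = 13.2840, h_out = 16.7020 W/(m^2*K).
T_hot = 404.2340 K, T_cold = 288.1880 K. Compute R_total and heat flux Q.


R_conv_in = 1/(13.2840*6.3810) = 0.0118
R_1 = 0.0890/(44.8480*6.3810) = 0.0003
R_2 = 0.0400/(0.2440*6.3810) = 0.0257
R_3 = 0.1950/(58.6960*6.3810) = 0.0005
R_4 = 0.1930/(49.6000*6.3810) = 0.0006
R_conv_out = 1/(16.7020*6.3810) = 0.0094
R_total = 0.0483 K/W
Q = 116.0460 / 0.0483 = 2401.9732 W

R_total = 0.0483 K/W, Q = 2401.9732 W


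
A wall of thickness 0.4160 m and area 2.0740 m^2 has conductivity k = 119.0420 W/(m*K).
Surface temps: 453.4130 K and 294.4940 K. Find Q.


dT = 158.9190 K
Q = 119.0420 * 2.0740 * 158.9190 / 0.4160 = 94317.3217 W

94317.3217 W


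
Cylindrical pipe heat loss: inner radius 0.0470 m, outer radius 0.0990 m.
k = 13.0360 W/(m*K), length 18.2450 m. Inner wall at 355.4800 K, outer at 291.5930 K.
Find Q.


dT = 63.8870 K
ln(ro/ri) = 0.7450
Q = 2*pi*13.0360*18.2450*63.8870 / 0.7450 = 128156.4557 W

128156.4557 W


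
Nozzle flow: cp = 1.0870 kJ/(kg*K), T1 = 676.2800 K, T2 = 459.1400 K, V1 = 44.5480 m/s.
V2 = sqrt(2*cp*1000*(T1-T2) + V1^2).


dT = 217.1400 K
2*cp*1000*dT = 472062.3600
V1^2 = 1984.5243
V2 = sqrt(474046.8843) = 688.5106 m/s

688.5106 m/s


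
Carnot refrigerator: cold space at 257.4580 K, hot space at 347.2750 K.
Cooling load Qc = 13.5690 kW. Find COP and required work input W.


COP = 257.4580 / 89.8170 = 2.8665
W = 13.5690 / 2.8665 = 4.7337 kW

COP = 2.8665, W = 4.7337 kW


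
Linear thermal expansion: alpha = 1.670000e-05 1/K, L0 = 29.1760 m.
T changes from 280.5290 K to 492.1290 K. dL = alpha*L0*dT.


dT = 211.6000 K
dL = 1.670000e-05 * 29.1760 * 211.6000 = 0.103100 m
L_final = 29.279100 m

dL = 0.103100 m


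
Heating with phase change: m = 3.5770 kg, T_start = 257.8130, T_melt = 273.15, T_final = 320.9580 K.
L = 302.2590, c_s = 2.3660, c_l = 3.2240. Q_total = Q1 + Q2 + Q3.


Q1 (sensible, solid) = 3.5770 * 2.3660 * 15.3370 = 129.7998 kJ
Q2 (latent) = 3.5770 * 302.2590 = 1081.1804 kJ
Q3 (sensible, liquid) = 3.5770 * 3.2240 * 47.8080 = 551.3337 kJ
Q_total = 1762.3140 kJ

1762.3140 kJ


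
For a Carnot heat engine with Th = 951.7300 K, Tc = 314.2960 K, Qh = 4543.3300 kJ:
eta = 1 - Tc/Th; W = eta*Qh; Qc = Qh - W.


eta = 1 - 314.2960/951.7300 = 0.6698
W = 0.6698 * 4543.3300 = 3042.9565 kJ
Qc = 4543.3300 - 3042.9565 = 1500.3735 kJ

eta = 66.9763%, W = 3042.9565 kJ, Qc = 1500.3735 kJ


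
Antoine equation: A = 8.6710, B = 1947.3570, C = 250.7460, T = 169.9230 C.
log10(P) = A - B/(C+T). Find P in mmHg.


C+T = 420.6690
B/(C+T) = 4.6292
log10(P) = 8.6710 - 4.6292 = 4.0418
P = 10^4.0418 = 11010.5586 mmHg

11010.5586 mmHg


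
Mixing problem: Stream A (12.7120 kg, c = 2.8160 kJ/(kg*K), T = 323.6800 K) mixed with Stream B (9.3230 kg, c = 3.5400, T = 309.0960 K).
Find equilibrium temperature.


num = 21787.9955
den = 68.8004
Tf = 316.6841 K

316.6841 K


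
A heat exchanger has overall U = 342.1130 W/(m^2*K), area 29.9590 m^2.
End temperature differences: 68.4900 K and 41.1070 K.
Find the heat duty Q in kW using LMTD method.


LMTD = 53.6386 K
Q = 342.1130 * 29.9590 * 53.6386 = 549761.3909 W = 549.7614 kW

549.7614 kW


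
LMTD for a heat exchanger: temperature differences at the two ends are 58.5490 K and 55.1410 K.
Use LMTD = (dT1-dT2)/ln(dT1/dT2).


dT1/dT2 = 1.0618
ln(dT1/dT2) = 0.0600
LMTD = 3.4080 / 0.0600 = 56.8280 K

56.8280 K


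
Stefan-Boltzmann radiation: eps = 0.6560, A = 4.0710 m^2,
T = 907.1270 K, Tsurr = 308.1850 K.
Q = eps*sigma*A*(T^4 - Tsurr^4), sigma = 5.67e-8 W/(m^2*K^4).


T^4 = 6.7713e+11
Tsurr^4 = 9.0208e+09
Q = 0.6560 * 5.67e-8 * 4.0710 * 6.6811e+11 = 101166.2760 W

101166.2760 W


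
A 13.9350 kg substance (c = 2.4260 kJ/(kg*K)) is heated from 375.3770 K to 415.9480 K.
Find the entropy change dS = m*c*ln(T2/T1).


T2/T1 = 1.1081
ln(T2/T1) = 0.1026
dS = 13.9350 * 2.4260 * 0.1026 = 3.4695 kJ/K

3.4695 kJ/K


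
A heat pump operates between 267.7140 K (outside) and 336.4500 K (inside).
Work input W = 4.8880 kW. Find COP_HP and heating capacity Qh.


COP = 336.4500 / 68.7360 = 4.8948
Qh = 4.8948 * 4.8880 = 23.9259 kW

COP = 4.8948, Qh = 23.9259 kW


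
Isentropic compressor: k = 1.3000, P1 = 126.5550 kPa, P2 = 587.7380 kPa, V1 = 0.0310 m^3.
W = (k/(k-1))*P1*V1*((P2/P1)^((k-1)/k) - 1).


(k-1)/k = 0.2308
(P2/P1)^exp = 1.4253
W = 4.3333 * 126.5550 * 0.0310 * (1.4253 - 1) = 7.2300 kJ

7.2300 kJ


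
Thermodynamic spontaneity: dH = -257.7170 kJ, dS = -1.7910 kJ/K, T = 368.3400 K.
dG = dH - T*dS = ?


T*dS = 368.3400 * -1.7910 = -659.6969 kJ
dG = -257.7170 + 659.6969 = 401.9799 kJ (non-spontaneous)

dG = 401.9799 kJ, non-spontaneous


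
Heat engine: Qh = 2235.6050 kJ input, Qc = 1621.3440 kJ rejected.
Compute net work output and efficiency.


W = 2235.6050 - 1621.3440 = 614.2610 kJ
eta = 614.2610 / 2235.6050 = 0.2748 = 27.4763%

W = 614.2610 kJ, eta = 27.4763%


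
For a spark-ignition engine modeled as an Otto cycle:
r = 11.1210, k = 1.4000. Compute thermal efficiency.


r^(k-1) = 2.6209
eta = 1 - 1/2.6209 = 0.6185 = 61.8458%

61.8458%


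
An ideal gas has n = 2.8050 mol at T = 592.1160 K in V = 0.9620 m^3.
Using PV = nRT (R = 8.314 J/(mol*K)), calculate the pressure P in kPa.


P = nRT/V = 2.8050 * 8.314 * 592.1160 / 0.9620
= 13808.6010 / 0.9620 = 14354.0551 Pa = 14.3541 kPa

14.3541 kPa


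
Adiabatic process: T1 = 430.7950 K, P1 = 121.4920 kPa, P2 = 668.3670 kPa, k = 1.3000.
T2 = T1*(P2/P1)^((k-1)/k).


(k-1)/k = 0.2308
(P2/P1)^exp = 1.4821
T2 = 430.7950 * 1.4821 = 638.4806 K

638.4806 K


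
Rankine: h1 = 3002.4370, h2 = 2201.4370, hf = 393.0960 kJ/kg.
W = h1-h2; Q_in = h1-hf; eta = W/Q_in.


W = 801.0000 kJ/kg
Q_in = 2609.3410 kJ/kg
eta = 0.3070 = 30.6974%

eta = 30.6974%


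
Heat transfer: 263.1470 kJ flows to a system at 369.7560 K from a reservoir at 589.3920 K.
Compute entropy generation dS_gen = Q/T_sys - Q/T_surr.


dS_sys = 263.1470/369.7560 = 0.7117 kJ/K
dS_surr = -263.1470/589.3920 = -0.4465 kJ/K
dS_gen = 0.7117 - 0.4465 = 0.2652 kJ/K (irreversible)

dS_gen = 0.2652 kJ/K, irreversible


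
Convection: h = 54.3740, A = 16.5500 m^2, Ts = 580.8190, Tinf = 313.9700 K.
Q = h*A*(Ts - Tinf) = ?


dT = 266.8490 K
Q = 54.3740 * 16.5500 * 266.8490 = 240134.6666 W

240134.6666 W


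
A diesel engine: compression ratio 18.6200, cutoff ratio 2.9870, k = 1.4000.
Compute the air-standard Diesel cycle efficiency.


r^(k-1) = 3.2210
rc^k = 4.6273
eta = 0.5952 = 59.5175%

59.5175%


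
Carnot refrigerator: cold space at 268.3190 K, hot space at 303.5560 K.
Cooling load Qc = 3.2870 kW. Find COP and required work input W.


COP = 268.3190 / 35.2370 = 7.6147
W = 3.2870 / 7.6147 = 0.4317 kW

COP = 7.6147, W = 0.4317 kW


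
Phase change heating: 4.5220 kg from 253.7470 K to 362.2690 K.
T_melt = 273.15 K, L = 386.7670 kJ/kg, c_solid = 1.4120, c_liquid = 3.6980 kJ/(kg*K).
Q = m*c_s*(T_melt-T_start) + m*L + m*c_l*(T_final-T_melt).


Q1 (sensible, solid) = 4.5220 * 1.4120 * 19.4030 = 123.8894 kJ
Q2 (latent) = 4.5220 * 386.7670 = 1748.9604 kJ
Q3 (sensible, liquid) = 4.5220 * 3.6980 * 89.1190 = 1490.2796 kJ
Q_total = 3363.1294 kJ

3363.1294 kJ


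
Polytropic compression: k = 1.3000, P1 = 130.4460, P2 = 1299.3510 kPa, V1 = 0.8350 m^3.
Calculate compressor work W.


(k-1)/k = 0.2308
(P2/P1)^exp = 1.6997
W = 4.3333 * 130.4460 * 0.8350 * (1.6997 - 1) = 330.2631 kJ

330.2631 kJ


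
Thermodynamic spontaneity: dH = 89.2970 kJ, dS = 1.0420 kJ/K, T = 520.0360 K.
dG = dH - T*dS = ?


T*dS = 520.0360 * 1.0420 = 541.8775 kJ
dG = 89.2970 - 541.8775 = -452.5805 kJ (spontaneous)

dG = -452.5805 kJ, spontaneous


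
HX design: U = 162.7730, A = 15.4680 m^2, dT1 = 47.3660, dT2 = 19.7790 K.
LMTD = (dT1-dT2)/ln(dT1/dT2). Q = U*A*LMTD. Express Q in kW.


LMTD = 31.5900 K
Q = 162.7730 * 15.4680 * 31.5900 = 79536.3306 W = 79.5363 kW

79.5363 kW


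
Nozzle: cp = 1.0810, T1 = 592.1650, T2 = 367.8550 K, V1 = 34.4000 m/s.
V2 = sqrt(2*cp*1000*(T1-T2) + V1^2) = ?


dT = 224.3100 K
2*cp*1000*dT = 484958.2200
V1^2 = 1183.3600
V2 = sqrt(486141.5800) = 697.2385 m/s

697.2385 m/s


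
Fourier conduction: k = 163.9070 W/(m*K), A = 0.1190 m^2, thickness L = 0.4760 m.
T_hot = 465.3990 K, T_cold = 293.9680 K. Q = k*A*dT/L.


dT = 171.4310 K
Q = 163.9070 * 0.1190 * 171.4310 / 0.4760 = 7024.6852 W

7024.6852 W


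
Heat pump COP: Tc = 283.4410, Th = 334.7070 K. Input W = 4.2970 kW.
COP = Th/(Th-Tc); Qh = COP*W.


COP = 334.7070 / 51.2660 = 6.5288
Qh = 6.5288 * 4.2970 = 28.0544 kW

COP = 6.5288, Qh = 28.0544 kW


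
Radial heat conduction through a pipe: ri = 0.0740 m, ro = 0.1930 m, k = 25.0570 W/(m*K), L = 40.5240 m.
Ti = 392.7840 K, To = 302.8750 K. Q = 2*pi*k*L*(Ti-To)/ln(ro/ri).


dT = 89.9090 K
ln(ro/ri) = 0.9586
Q = 2*pi*25.0570*40.5240*89.9090 / 0.9586 = 598378.0046 W

598378.0046 W


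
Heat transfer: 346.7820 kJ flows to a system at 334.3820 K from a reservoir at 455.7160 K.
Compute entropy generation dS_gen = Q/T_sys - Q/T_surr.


dS_sys = 346.7820/334.3820 = 1.0371 kJ/K
dS_surr = -346.7820/455.7160 = -0.7610 kJ/K
dS_gen = 1.0371 - 0.7610 = 0.2761 kJ/K (irreversible)

dS_gen = 0.2761 kJ/K, irreversible


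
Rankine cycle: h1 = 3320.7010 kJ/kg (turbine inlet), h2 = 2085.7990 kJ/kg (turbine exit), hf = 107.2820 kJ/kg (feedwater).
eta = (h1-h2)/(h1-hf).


W = 1234.9020 kJ/kg
Q_in = 3213.4190 kJ/kg
eta = 0.3843 = 38.4295%

eta = 38.4295%


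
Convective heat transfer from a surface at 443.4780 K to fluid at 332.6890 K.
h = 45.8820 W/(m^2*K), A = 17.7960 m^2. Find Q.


dT = 110.7890 K
Q = 45.8820 * 17.7960 * 110.7890 = 90460.9991 W

90460.9991 W


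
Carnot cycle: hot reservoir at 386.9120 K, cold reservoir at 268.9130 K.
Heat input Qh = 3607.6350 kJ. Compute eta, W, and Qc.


eta = 1 - 268.9130/386.9120 = 0.3050
W = 0.3050 * 3607.6350 = 1100.2433 kJ
Qc = 3607.6350 - 1100.2433 = 2507.3917 kJ

eta = 30.4976%, W = 1100.2433 kJ, Qc = 2507.3917 kJ


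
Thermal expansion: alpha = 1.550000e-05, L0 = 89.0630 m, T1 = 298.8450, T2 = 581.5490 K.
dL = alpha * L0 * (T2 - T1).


dT = 282.7040 K
dL = 1.550000e-05 * 89.0630 * 282.7040 = 0.390266 m
L_final = 89.453266 m

dL = 0.390266 m


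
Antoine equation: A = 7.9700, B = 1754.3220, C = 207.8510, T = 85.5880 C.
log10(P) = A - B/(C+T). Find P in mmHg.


C+T = 293.4390
B/(C+T) = 5.9785
log10(P) = 7.9700 - 5.9785 = 1.9915
P = 10^1.9915 = 98.0642 mmHg

98.0642 mmHg


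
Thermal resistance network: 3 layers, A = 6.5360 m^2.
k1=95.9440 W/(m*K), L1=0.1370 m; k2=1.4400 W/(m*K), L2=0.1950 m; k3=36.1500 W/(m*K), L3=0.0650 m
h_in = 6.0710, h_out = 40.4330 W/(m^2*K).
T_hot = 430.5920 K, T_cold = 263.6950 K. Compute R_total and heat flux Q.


R_conv_in = 1/(6.0710*6.5360) = 0.0252
R_1 = 0.1370/(95.9440*6.5360) = 0.0002
R_2 = 0.1950/(1.4400*6.5360) = 0.0207
R_3 = 0.0650/(36.1500*6.5360) = 0.0003
R_conv_out = 1/(40.4330*6.5360) = 0.0038
R_total = 0.0502 K/W
Q = 166.8970 / 0.0502 = 3324.7911 W

R_total = 0.0502 K/W, Q = 3324.7911 W


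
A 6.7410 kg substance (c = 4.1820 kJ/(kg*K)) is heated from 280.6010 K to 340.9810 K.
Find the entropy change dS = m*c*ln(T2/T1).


T2/T1 = 1.2152
ln(T2/T1) = 0.1949
dS = 6.7410 * 4.1820 * 0.1949 = 5.4942 kJ/K

5.4942 kJ/K


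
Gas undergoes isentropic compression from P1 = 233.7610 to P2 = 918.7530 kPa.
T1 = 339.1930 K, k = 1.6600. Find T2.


(k-1)/k = 0.3976
(P2/P1)^exp = 1.7232
T2 = 339.1930 * 1.7232 = 584.5009 K

584.5009 K


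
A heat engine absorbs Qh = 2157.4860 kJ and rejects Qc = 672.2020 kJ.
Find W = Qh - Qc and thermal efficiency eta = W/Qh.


W = 2157.4860 - 672.2020 = 1485.2840 kJ
eta = 1485.2840 / 2157.4860 = 0.6884 = 68.8433%

W = 1485.2840 kJ, eta = 68.8433%


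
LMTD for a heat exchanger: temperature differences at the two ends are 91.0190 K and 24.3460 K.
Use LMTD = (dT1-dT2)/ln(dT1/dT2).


dT1/dT2 = 3.7386
ln(dT1/dT2) = 1.3187
LMTD = 66.6730 / 1.3187 = 50.5596 K

50.5596 K


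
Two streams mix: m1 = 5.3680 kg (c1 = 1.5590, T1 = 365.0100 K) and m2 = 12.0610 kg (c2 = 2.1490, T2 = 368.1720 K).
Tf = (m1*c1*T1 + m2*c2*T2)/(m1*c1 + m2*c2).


num = 12597.3464
den = 34.2878
Tf = 367.4002 K

367.4002 K


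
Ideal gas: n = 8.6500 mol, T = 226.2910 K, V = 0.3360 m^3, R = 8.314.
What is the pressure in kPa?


P = nRT/V = 8.6500 * 8.314 * 226.2910 / 0.3360
= 16273.9662 / 0.3360 = 48434.4232 Pa = 48.4344 kPa

48.4344 kPa


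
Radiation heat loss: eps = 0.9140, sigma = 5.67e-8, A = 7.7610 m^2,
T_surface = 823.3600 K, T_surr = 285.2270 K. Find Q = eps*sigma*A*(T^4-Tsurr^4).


T^4 = 4.5958e+11
Tsurr^4 = 6.6185e+09
Q = 0.9140 * 5.67e-8 * 7.7610 * 4.5296e+11 = 182182.2629 W

182182.2629 W


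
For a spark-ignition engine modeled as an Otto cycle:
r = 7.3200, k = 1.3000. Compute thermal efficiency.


r^(k-1) = 1.8170
eta = 1 - 1/1.8170 = 0.4496 = 44.9640%

44.9640%


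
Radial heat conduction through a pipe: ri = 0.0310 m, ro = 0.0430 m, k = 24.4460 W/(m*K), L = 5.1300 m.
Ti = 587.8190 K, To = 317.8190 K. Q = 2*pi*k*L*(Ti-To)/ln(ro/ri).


dT = 270.0000 K
ln(ro/ri) = 0.3272
Q = 2*pi*24.4460*5.1300*270.0000 / 0.3272 = 650187.1369 W

650187.1369 W


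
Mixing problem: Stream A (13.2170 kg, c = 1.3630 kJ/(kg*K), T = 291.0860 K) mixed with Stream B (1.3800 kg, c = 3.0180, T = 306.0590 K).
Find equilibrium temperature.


num = 6518.5344
den = 22.1796
Tf = 293.8976 K

293.8976 K


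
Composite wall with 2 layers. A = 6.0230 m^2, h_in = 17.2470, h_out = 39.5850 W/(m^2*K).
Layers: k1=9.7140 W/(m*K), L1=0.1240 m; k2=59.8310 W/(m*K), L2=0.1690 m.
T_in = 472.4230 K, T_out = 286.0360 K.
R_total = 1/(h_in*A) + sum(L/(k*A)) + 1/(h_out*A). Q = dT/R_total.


R_conv_in = 1/(17.2470*6.0230) = 0.0096
R_1 = 0.1240/(9.7140*6.0230) = 0.0021
R_2 = 0.1690/(59.8310*6.0230) = 0.0005
R_conv_out = 1/(39.5850*6.0230) = 0.0042
R_total = 0.0164 K/W
Q = 186.3870 / 0.0164 = 11358.6563 W

R_total = 0.0164 K/W, Q = 11358.6563 W


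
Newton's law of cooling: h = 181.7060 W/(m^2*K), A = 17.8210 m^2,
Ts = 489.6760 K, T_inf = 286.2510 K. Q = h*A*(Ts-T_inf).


dT = 203.4250 K
Q = 181.7060 * 17.8210 * 203.4250 = 658727.3007 W

658727.3007 W


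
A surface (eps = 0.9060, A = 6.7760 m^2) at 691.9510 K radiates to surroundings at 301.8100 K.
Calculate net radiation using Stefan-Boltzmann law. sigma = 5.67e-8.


T^4 = 2.2925e+11
Tsurr^4 = 8.2973e+09
Q = 0.9060 * 5.67e-8 * 6.7760 * 2.2095e+11 = 76908.7538 W

76908.7538 W


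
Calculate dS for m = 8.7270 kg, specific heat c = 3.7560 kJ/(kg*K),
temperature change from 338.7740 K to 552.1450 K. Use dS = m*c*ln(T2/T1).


T2/T1 = 1.6298
ln(T2/T1) = 0.4885
dS = 8.7270 * 3.7560 * 0.4885 = 16.0116 kJ/K

16.0116 kJ/K


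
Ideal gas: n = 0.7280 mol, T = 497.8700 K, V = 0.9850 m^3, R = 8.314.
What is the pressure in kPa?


P = nRT/V = 0.7280 * 8.314 * 497.8700 / 0.9850
= 3013.4040 / 0.9850 = 3059.2934 Pa = 3.0593 kPa

3.0593 kPa


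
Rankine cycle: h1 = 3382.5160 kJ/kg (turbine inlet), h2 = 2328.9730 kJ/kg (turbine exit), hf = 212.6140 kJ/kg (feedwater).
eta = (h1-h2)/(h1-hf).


W = 1053.5430 kJ/kg
Q_in = 3169.9020 kJ/kg
eta = 0.3324 = 33.2358%

eta = 33.2358%


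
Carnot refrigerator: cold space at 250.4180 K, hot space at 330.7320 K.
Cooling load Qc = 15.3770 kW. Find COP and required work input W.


COP = 250.4180 / 80.3140 = 3.1180
W = 15.3770 / 3.1180 = 4.9317 kW

COP = 3.1180, W = 4.9317 kW


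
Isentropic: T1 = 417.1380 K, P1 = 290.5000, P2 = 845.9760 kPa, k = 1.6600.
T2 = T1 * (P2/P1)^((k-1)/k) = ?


(k-1)/k = 0.3976
(P2/P1)^exp = 1.5296
T2 = 417.1380 * 1.5296 = 638.0371 K

638.0371 K


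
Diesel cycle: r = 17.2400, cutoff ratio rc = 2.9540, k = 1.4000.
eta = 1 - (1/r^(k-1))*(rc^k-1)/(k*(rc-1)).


r^(k-1) = 3.1233
rc^k = 4.5559
eta = 0.5838 = 58.3819%

58.3819%


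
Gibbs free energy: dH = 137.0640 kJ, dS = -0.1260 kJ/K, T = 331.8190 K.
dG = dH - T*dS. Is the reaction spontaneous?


T*dS = 331.8190 * -0.1260 = -41.8092 kJ
dG = 137.0640 + 41.8092 = 178.8732 kJ (non-spontaneous)

dG = 178.8732 kJ, non-spontaneous


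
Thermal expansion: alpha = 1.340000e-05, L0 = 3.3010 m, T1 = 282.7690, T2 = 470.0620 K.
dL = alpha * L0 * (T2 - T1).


dT = 187.2930 K
dL = 1.340000e-05 * 3.3010 * 187.2930 = 0.008285 m
L_final = 3.309285 m

dL = 0.008285 m


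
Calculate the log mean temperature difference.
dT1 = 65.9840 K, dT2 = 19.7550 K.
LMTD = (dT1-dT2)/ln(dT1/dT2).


dT1/dT2 = 3.3401
ln(dT1/dT2) = 1.2060
LMTD = 46.2290 / 1.2060 = 38.3323 K

38.3323 K


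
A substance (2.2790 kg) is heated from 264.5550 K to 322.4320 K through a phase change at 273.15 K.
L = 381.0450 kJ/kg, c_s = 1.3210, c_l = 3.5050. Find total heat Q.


Q1 (sensible, solid) = 2.2790 * 1.3210 * 8.5950 = 25.8758 kJ
Q2 (latent) = 2.2790 * 381.0450 = 868.4016 kJ
Q3 (sensible, liquid) = 2.2790 * 3.5050 * 49.2820 = 393.6594 kJ
Q_total = 1287.9368 kJ

1287.9368 kJ


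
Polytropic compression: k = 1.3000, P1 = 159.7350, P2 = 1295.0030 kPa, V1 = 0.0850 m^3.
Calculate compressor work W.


(k-1)/k = 0.2308
(P2/P1)^exp = 1.6208
W = 4.3333 * 159.7350 * 0.0850 * (1.6208 - 1) = 36.5274 kJ

36.5274 kJ


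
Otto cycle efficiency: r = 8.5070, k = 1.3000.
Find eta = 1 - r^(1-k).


r^(k-1) = 1.9008
eta = 1 - 1/1.9008 = 0.4739 = 47.3901%

47.3901%


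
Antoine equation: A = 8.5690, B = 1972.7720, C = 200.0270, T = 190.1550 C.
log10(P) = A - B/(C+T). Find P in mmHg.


C+T = 390.1820
B/(C+T) = 5.0560
log10(P) = 8.5690 - 5.0560 = 3.5130
P = 10^3.5130 = 3258.1400 mmHg

3258.1400 mmHg


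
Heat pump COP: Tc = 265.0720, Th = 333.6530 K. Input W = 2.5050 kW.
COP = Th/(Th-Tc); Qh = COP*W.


COP = 333.6530 / 68.5810 = 4.8651
Qh = 4.8651 * 2.5050 = 12.1871 kW

COP = 4.8651, Qh = 12.1871 kW


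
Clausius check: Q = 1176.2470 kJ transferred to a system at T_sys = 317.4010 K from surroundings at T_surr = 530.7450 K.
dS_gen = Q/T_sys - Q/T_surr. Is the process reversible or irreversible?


dS_sys = 1176.2470/317.4010 = 3.7059 kJ/K
dS_surr = -1176.2470/530.7450 = -2.2162 kJ/K
dS_gen = 3.7059 - 2.2162 = 1.4897 kJ/K (irreversible)

dS_gen = 1.4897 kJ/K, irreversible


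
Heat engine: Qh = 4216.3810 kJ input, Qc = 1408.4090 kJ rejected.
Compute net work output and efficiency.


W = 4216.3810 - 1408.4090 = 2807.9720 kJ
eta = 2807.9720 / 4216.3810 = 0.6660 = 66.5967%

W = 2807.9720 kJ, eta = 66.5967%


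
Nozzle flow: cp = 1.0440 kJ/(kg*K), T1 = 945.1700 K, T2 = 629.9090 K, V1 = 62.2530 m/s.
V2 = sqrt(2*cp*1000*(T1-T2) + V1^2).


dT = 315.2610 K
2*cp*1000*dT = 658264.9680
V1^2 = 3875.4360
V2 = sqrt(662140.4040) = 813.7201 m/s

813.7201 m/s


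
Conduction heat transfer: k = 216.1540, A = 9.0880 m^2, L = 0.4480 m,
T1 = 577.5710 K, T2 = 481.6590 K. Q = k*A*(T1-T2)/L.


dT = 95.9120 K
Q = 216.1540 * 9.0880 * 95.9120 / 0.4480 = 420558.6097 W

420558.6097 W


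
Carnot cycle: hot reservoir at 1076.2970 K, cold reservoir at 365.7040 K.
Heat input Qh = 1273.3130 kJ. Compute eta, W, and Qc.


eta = 1 - 365.7040/1076.2970 = 0.6602
W = 0.6602 * 1273.3130 = 840.6669 kJ
Qc = 1273.3130 - 840.6669 = 432.6461 kJ

eta = 66.0220%, W = 840.6669 kJ, Qc = 432.6461 kJ


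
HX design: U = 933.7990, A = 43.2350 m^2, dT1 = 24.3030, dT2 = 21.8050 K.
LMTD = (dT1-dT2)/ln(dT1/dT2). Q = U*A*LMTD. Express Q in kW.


LMTD = 23.0314 K
Q = 933.7990 * 43.2350 * 23.0314 = 929843.1730 W = 929.8432 kW

929.8432 kW


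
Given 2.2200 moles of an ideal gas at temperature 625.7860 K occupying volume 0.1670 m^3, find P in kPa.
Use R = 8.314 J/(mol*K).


P = nRT/V = 2.2200 * 8.314 * 625.7860 / 0.1670
= 11550.1823 / 0.1670 = 69162.7681 Pa = 69.1628 kPa

69.1628 kPa


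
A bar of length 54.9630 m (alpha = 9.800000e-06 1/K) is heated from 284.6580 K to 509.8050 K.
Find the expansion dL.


dT = 225.1470 K
dL = 9.800000e-06 * 54.9630 * 225.1470 = 0.121273 m
L_final = 55.084273 m

dL = 0.121273 m


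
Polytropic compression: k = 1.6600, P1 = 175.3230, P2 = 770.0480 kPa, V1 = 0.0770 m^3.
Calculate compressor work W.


(k-1)/k = 0.3976
(P2/P1)^exp = 1.8010
W = 2.5152 * 175.3230 * 0.0770 * (1.8010 - 1) = 27.1986 kJ

27.1986 kJ


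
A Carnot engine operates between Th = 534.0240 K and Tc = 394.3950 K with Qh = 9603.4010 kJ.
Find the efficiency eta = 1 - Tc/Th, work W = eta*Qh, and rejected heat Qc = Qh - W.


eta = 1 - 394.3950/534.0240 = 0.2615
W = 0.2615 * 9603.4010 = 2510.9607 kJ
Qc = 9603.4010 - 2510.9607 = 7092.4403 kJ

eta = 26.1466%, W = 2510.9607 kJ, Qc = 7092.4403 kJ


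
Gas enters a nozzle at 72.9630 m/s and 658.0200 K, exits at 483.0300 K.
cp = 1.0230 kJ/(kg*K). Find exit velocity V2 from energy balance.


dT = 174.9900 K
2*cp*1000*dT = 358029.5400
V1^2 = 5323.5994
V2 = sqrt(363353.1394) = 602.7878 m/s

602.7878 m/s


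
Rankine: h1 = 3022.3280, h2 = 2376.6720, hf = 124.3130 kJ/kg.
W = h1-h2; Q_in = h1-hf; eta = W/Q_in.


W = 645.6560 kJ/kg
Q_in = 2898.0150 kJ/kg
eta = 0.2228 = 22.2792%

eta = 22.2792%


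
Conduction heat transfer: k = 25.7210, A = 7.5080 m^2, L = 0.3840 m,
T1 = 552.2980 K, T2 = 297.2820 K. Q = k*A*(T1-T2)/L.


dT = 255.0160 K
Q = 25.7210 * 7.5080 * 255.0160 / 0.3840 = 128247.3259 W

128247.3259 W


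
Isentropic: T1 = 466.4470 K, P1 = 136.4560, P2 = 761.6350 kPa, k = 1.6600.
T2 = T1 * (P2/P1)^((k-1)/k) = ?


(k-1)/k = 0.3976
(P2/P1)^exp = 1.9811
T2 = 466.4470 * 1.9811 = 924.0694 K

924.0694 K


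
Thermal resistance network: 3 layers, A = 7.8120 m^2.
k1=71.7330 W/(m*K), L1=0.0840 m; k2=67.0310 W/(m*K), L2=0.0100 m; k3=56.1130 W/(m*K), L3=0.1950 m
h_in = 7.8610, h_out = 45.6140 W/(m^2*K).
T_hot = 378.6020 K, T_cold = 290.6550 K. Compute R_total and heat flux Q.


R_conv_in = 1/(7.8610*7.8120) = 0.0163
R_1 = 0.0840/(71.7330*7.8120) = 0.0001
R_2 = 0.0100/(67.0310*7.8120) = 1.9097e-05
R_3 = 0.1950/(56.1130*7.8120) = 0.0004
R_conv_out = 1/(45.6140*7.8120) = 0.0028
R_total = 0.0197 K/W
Q = 87.9470 / 0.0197 = 4463.3780 W

R_total = 0.0197 K/W, Q = 4463.3780 W


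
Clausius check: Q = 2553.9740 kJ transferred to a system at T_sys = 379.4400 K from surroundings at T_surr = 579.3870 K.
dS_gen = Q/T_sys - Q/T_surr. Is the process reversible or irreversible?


dS_sys = 2553.9740/379.4400 = 6.7309 kJ/K
dS_surr = -2553.9740/579.3870 = -4.4081 kJ/K
dS_gen = 6.7309 - 4.4081 = 2.3228 kJ/K (irreversible)

dS_gen = 2.3228 kJ/K, irreversible


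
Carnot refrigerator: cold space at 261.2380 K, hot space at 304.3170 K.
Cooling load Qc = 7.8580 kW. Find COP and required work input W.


COP = 261.2380 / 43.0790 = 6.0642
W = 7.8580 / 6.0642 = 1.2958 kW

COP = 6.0642, W = 1.2958 kW


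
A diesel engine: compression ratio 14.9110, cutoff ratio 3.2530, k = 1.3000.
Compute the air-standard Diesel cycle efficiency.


r^(k-1) = 2.2493
rc^k = 4.6341
eta = 0.4484 = 44.8373%

44.8373%


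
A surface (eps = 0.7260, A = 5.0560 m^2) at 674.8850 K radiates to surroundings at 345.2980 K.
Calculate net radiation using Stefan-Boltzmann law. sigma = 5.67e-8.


T^4 = 2.0745e+11
Tsurr^4 = 1.4216e+10
Q = 0.7260 * 5.67e-8 * 5.0560 * 1.9324e+11 = 40217.6282 W

40217.6282 W


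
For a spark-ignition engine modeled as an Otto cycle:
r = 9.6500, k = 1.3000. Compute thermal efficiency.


r^(k-1) = 1.9741
eta = 1 - 1/1.9741 = 0.4934 = 49.3427%

49.3427%
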